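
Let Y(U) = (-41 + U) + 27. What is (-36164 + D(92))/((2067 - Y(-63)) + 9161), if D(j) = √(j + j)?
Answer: -36164/11305 + 2*√46/11305 ≈ -3.1977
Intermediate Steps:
Y(U) = -14 + U
D(j) = √2*√j (D(j) = √(2*j) = √2*√j)
(-36164 + D(92))/((2067 - Y(-63)) + 9161) = (-36164 + √2*√92)/((2067 - (-14 - 63)) + 9161) = (-36164 + √2*(2*√23))/((2067 - 1*(-77)) + 9161) = (-36164 + 2*√46)/((2067 + 77) + 9161) = (-36164 + 2*√46)/(2144 + 9161) = (-36164 + 2*√46)/11305 = (-36164 + 2*√46)*(1/11305) = -36164/11305 + 2*√46/11305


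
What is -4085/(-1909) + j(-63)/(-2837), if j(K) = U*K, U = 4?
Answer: 12070213/5415833 ≈ 2.2287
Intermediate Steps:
j(K) = 4*K
-4085/(-1909) + j(-63)/(-2837) = -4085/(-1909) + (4*(-63))/(-2837) = -4085*(-1/1909) - 252*(-1/2837) = 4085/1909 + 252/2837 = 12070213/5415833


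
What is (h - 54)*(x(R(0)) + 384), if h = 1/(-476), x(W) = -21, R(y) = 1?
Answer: -9330915/476 ≈ -19603.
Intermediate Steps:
h = -1/476 ≈ -0.0021008
(h - 54)*(x(R(0)) + 384) = (-1/476 - 54)*(-21 + 384) = -25705/476*363 = -9330915/476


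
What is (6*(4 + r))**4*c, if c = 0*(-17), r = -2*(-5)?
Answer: 0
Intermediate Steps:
r = 10
c = 0
(6*(4 + r))**4*c = (6*(4 + 10))**4*0 = (6*14)**4*0 = 84**4*0 = 49787136*0 = 0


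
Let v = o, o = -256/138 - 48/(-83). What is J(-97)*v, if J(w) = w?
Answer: 709264/5727 ≈ 123.85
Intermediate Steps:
o = -7312/5727 (o = -256*1/138 - 48*(-1/83) = -128/69 + 48/83 = -7312/5727 ≈ -1.2768)
v = -7312/5727 ≈ -1.2768
J(-97)*v = -97*(-7312/5727) = 709264/5727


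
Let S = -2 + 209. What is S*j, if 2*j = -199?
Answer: -41193/2 ≈ -20597.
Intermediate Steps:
S = 207
j = -199/2 (j = (½)*(-199) = -199/2 ≈ -99.500)
S*j = 207*(-199/2) = -41193/2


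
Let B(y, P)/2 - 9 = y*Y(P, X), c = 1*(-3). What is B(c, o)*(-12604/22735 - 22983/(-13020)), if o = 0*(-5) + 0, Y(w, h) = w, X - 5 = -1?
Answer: 43009731/1973398 ≈ 21.795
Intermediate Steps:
X = 4 (X = 5 - 1 = 4)
o = 0 (o = 0 + 0 = 0)
c = -3
B(y, P) = 18 + 2*P*y (B(y, P) = 18 + 2*(y*P) = 18 + 2*(P*y) = 18 + 2*P*y)
B(c, o)*(-12604/22735 - 22983/(-13020)) = (18 + 2*0*(-3))*(-12604/22735 - 22983/(-13020)) = (18 + 0)*(-12604*1/22735 - 22983*(-1/13020)) = 18*(-12604/22735 + 7661/4340) = 18*(4778859/3946796) = 43009731/1973398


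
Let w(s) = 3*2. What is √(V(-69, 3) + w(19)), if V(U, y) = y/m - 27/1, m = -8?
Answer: 3*I*√38/4 ≈ 4.6233*I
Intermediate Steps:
V(U, y) = -27 - y/8 (V(U, y) = y/(-8) - 27/1 = y*(-⅛) - 27*1 = -y/8 - 27 = -27 - y/8)
w(s) = 6
√(V(-69, 3) + w(19)) = √((-27 - ⅛*3) + 6) = √((-27 - 3/8) + 6) = √(-219/8 + 6) = √(-171/8) = 3*I*√38/4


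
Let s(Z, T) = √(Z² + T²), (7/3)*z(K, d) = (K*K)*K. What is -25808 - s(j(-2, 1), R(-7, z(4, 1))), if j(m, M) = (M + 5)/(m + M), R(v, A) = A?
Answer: -25808 - 6*√1073/7 ≈ -25836.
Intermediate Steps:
z(K, d) = 3*K³/7 (z(K, d) = 3*((K*K)*K)/7 = 3*(K²*K)/7 = 3*K³/7)
j(m, M) = (5 + M)/(M + m)
s(Z, T) = √(T² + Z²)
-25808 - s(j(-2, 1), R(-7, z(4, 1))) = -25808 - √(((3/7)*4³)² + ((5 + 1)/(1 - 2))²) = -25808 - √(((3/7)*64)² + (6/(-1))²) = -25808 - √((192/7)² + (-1*6)²) = -25808 - √(36864/49 + (-6)²) = -25808 - √(36864/49 + 36) = -25808 - √(38628/49) = -25808 - 6*√1073/7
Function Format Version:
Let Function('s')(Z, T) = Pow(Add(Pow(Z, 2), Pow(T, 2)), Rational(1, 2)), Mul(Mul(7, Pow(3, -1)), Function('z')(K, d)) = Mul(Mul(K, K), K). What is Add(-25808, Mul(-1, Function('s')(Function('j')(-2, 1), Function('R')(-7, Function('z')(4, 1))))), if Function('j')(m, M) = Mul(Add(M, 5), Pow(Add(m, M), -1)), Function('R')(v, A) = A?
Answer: Add(-25808, Mul(Rational(-6, 7), Pow(1073, Rational(1, 2)))) ≈ -25836.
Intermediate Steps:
Function('z')(K, d) = Mul(Rational(3, 7), Pow(K, 3)) (Function('z')(K, d) = Mul(Rational(3, 7), Mul(Mul(K, K), K)) = Mul(Rational(3, 7), Mul(Pow(K, 2), K)) = Mul(Rational(3, 7), Pow(K, 3)))
Function('j')(m, M) = Mul(Pow(Add(M, m), -1), Add(5, M)) (Function('j')(m, M) = Mul(Add(5, M), Pow(Add(M, m), -1)) = Mul(Pow(Add(M, m), -1), Add(5, M)))
Function('s')(Z, T) = Pow(Add(Pow(T, 2), Pow(Z, 2)), Rational(1, 2))
Add(-25808, Mul(-1, Function('s')(Function('j')(-2, 1), Function('R')(-7, Function('z')(4, 1))))) = Add(-25808, Mul(-1, Pow(Add(Pow(Mul(Rational(3, 7), Pow(4, 3)), 2), Pow(Mul(Pow(Add(1, -2), -1), Add(5, 1)), 2)), Rational(1, 2)))) = Add(-25808, Mul(-1, Pow(Add(Pow(Mul(Rational(3, 7), 64), 2), Pow(Mul(Pow(-1, -1), 6), 2)), Rational(1, 2)))) = Add(-25808, Mul(-1, Pow(Add(Pow(Rational(192, 7), 2), Pow(Mul(-1, 6), 2)), Rational(1, 2)))) = Add(-25808, Mul(-1, Pow(Add(Rational(36864, 49), Pow(-6, 2)), Rational(1, 2)))) = Add(-25808, Mul(-1, Pow(Add(Rational(36864, 49), 36), Rational(1, 2)))) = Add(-25808, Mul(-1, Pow(Rational(38628, 49), Rational(1, 2)))) = Add(-25808, Mul(-1, Mul(Rational(6, 7), Pow(1073, Rational(1, 2))))) = Add(-25808, Mul(Rational(-6, 7), Pow(1073, Rational(1, 2))))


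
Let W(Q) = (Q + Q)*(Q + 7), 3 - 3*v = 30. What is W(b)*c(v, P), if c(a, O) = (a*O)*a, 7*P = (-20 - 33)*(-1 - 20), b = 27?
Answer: 23645844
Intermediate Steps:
P = 159 (P = ((-20 - 33)*(-1 - 20))/7 = (-53*(-21))/7 = (1/7)*1113 = 159)
v = -9 (v = 1 - 1/3*30 = 1 - 10 = -9)
W(Q) = 2*Q*(7 + Q) (W(Q) = (2*Q)*(7 + Q) = 2*Q*(7 + Q))
c(a, O) = O*a**2 (c(a, O) = (O*a)*a = O*a**2)
W(b)*c(v, P) = (2*27*(7 + 27))*(159*(-9)**2) = (2*27*34)*(159*81) = 1836*12879 = 23645844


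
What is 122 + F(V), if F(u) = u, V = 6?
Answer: 128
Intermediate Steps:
122 + F(V) = 122 + 6 = 128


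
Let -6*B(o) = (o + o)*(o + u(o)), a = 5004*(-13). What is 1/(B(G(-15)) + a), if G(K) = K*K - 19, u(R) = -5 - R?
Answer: -3/194126 ≈ -1.5454e-5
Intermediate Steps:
G(K) = -19 + K**2 (G(K) = K**2 - 19 = -19 + K**2)
a = -65052
B(o) = 5*o/3 (B(o) = -(o + o)*(o + (-5 - o))/6 = -2*o*(-5)/6 = -(-5)*o/3 = 5*o/3)
1/(B(G(-15)) + a) = 1/(5*(-19 + (-15)**2)/3 - 65052) = 1/(5*(-19 + 225)/3 - 65052) = 1/((5/3)*206 - 65052) = 1/(1030/3 - 65052) = 1/(-194126/3) = -3/194126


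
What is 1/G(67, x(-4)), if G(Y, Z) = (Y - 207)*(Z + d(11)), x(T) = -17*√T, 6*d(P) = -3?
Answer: 1/323750 - 34*I/161875 ≈ 3.0888e-6 - 0.00021004*I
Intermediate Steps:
d(P) = -½ (d(P) = (⅙)*(-3) = -½)
G(Y, Z) = (-207 + Y)*(-½ + Z) (G(Y, Z) = (Y - 207)*(Z - ½) = (-207 + Y)*(-½ + Z))
1/G(67, x(-4)) = 1/(207/2 - (-3519)*√(-4) - ½*67 + 67*(-34*I)) = 1/(207/2 - (-3519)*2*I - 67/2 + 67*(-34*I)) = 1/(207/2 - (-7038)*I - 67/2 + 67*(-34*I)) = 1/(207/2 + 7038*I - 67/2 - 2278*I) = 1/(70 + 4760*I) = (70 - 4760*I)/22662500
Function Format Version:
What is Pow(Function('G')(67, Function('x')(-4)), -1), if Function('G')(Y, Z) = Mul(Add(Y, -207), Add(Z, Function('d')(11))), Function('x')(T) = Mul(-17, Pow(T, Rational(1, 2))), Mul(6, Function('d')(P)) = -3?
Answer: Add(Rational(1, 323750), Mul(Rational(-34, 161875), I)) ≈ Add(3.0888e-6, Mul(-0.00021004, I))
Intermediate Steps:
Function('d')(P) = Rational(-1, 2) (Function('d')(P) = Mul(Rational(1, 6), -3) = Rational(-1, 2))
Function('G')(Y, Z) = Mul(Add(-207, Y), Add(Rational(-1, 2), Z)) (Function('G')(Y, Z) = Mul(Add(Y, -207), Add(Z, Rational(-1, 2))) = Mul(Add(-207, Y), Add(Rational(-1, 2), Z)))
Pow(Function('G')(67, Function('x')(-4)), -1) = Pow(Add(Rational(207, 2), Mul(-207, Mul(-17, Pow(-4, Rational(1, 2)))), Mul(Rational(-1, 2), 67), Mul(67, Mul(-17, Pow(-4, Rational(1, 2))))), -1) = Pow(Add(Rational(207, 2), Mul(-207, Mul(-17, Mul(2, I))), Rational(-67, 2), Mul(67, Mul(-17, Mul(2, I)))), -1) = Pow(Add(Rational(207, 2), Mul(-207, Mul(-34, I)), Rational(-67, 2), Mul(67, Mul(-34, I))), -1) = Pow(Add(Rational(207, 2), Mul(7038, I), Rational(-67, 2), Mul(-2278, I)), -1) = Pow(Add(70, Mul(4760, I)), -1) = Mul(Rational(1, 22662500), Add(70, Mul(-4760, I)))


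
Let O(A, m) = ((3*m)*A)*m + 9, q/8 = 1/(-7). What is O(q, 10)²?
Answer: 5461569/49 ≈ 1.1146e+5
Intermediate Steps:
q = -8/7 (q = 8/(-7) = 8*(-⅐) = -8/7 ≈ -1.1429)
O(A, m) = 9 + 3*A*m² (O(A, m) = (3*A*m)*m + 9 = 3*A*m² + 9 = 9 + 3*A*m²)
O(q, 10)² = (9 + 3*(-8/7)*10²)² = (9 + 3*(-8/7)*100)² = (9 - 2400/7)² = (-2337/7)² = 5461569/49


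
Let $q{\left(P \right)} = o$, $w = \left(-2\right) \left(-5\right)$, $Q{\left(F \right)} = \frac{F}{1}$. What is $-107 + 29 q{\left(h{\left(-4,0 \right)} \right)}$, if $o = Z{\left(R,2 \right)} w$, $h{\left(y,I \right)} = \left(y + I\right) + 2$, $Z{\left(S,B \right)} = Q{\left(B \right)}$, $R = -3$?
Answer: $473$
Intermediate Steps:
$Q{\left(F \right)} = F$ ($Q{\left(F \right)} = F 1 = F$)
$Z{\left(S,B \right)} = B$
$h{\left(y,I \right)} = 2 + I + y$ ($h{\left(y,I \right)} = \left(I + y\right) + 2 = 2 + I + y$)
$w = 10$
$o = 20$ ($o = 2 \cdot 10 = 20$)
$q{\left(P \right)} = 20$
$-107 + 29 q{\left(h{\left(-4,0 \right)} \right)} = -107 + 29 \cdot 20 = -107 + 580 = 473$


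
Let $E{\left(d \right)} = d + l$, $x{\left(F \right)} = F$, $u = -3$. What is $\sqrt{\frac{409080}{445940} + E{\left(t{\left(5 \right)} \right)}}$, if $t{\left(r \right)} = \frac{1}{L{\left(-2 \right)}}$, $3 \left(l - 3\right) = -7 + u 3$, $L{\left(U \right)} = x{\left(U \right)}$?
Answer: $\frac{5 i \sqrt{1371666846}}{133782} \approx 1.3842 i$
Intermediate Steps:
$L{\left(U \right)} = U$
$l = - \frac{7}{3}$ ($l = 3 + \frac{-7 - 9}{3} = 3 + \frac{1}{3} \left(-16\right) = 3 - \frac{16}{3} = - \frac{7}{3} \approx -2.3333$)
$t{\left(r \right)} = - \frac{1}{2}$ ($t{\left(r \right)} = \frac{1}{-2} = - \frac{1}{2}$)
$E{\left(d \right)} = - \frac{7}{3} + d$ ($E{\left(d \right)} = d - \frac{7}{3} = - \frac{7}{3} + d$)
$\sqrt{\frac{409080}{445940} + E{\left(t{\left(5 \right)} \right)}} = \sqrt{\frac{409080}{445940} - \frac{17}{6}} = \sqrt{409080 \cdot \frac{1}{445940} - \frac{17}{6}} = \sqrt{\frac{20454}{22297} - \frac{17}{6}} = \sqrt{- \frac{256325}{133782}} = \frac{5 i \sqrt{1371666846}}{133782}$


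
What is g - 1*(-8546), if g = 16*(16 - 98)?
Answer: 7234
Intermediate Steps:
g = -1312 (g = 16*(-82) = -1312)
g - 1*(-8546) = -1312 - 1*(-8546) = -1312 + 8546 = 7234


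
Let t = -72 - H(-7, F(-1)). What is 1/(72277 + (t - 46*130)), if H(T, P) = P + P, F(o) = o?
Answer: 1/66227 ≈ 1.5100e-5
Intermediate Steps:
H(T, P) = 2*P
t = -70 (t = -72 - 2*(-1) = -72 - 1*(-2) = -72 + 2 = -70)
1/(72277 + (t - 46*130)) = 1/(72277 + (-70 - 46*130)) = 1/(72277 + (-70 - 5980)) = 1/(72277 - 6050) = 1/66227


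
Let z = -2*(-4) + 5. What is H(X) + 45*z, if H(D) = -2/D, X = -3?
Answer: 1757/3 ≈ 585.67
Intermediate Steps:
z = 13 (z = 8 + 5 = 13)
H(X) + 45*z = -2/(-3) + 45*13 = -2*(-1/3) + 585 = 2/3 + 585 = 1757/3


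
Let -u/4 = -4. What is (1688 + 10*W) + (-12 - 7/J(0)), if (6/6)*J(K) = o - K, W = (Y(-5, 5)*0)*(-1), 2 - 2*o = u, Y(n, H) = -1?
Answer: 1677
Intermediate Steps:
u = 16 (u = -4*(-4) = 16)
o = -7 (o = 1 - ½*16 = 1 - 8 = -7)
W = 0 (W = -1*0*(-1) = 0*(-1) = 0)
J(K) = -7 - K
(1688 + 10*W) + (-12 - 7/J(0)) = (1688 + 10*0) + (-12 - 7/(-7 - 1*0)) = (1688 + 0) + (-12 - 7/(-7 + 0)) = 1688 + (-12 - 7/(-7)) = 1688 + (-12 - 7*(-⅐)) = 1688 + (-12 + 1) = 1688 - 11 = 1677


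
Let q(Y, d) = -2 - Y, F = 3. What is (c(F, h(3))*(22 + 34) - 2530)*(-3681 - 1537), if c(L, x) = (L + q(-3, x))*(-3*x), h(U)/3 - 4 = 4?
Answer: 97357444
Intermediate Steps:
h(U) = 24 (h(U) = 12 + 3*4 = 12 + 12 = 24)
c(L, x) = -3*x*(1 + L) (c(L, x) = (L + (-2 - 1*(-3)))*(-3*x) = (L + (-2 + 3))*(-3*x) = (L + 1)*(-3*x) = (1 + L)*(-3*x) = -3*x*(1 + L))
(c(F, h(3))*(22 + 34) - 2530)*(-3681 - 1537) = ((-3*24*(1 + 3))*(22 + 34) - 2530)*(-3681 - 1537) = (-3*24*4*56 - 2530)*(-5218) = (-288*56 - 2530)*(-5218) = (-16128 - 2530)*(-5218) = -18658*(-5218) = 97357444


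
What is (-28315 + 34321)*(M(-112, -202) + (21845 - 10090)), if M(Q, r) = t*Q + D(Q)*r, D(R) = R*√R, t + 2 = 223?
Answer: -78059982 + 543518976*I*√7 ≈ -7.806e+7 + 1.438e+9*I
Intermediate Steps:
t = 221 (t = -2 + 223 = 221)
D(R) = R^(3/2)
M(Q, r) = 221*Q + r*Q^(3/2) (M(Q, r) = 221*Q + Q^(3/2)*r = 221*Q + r*Q^(3/2))
(-28315 + 34321)*(M(-112, -202) + (21845 - 10090)) = (-28315 + 34321)*((221*(-112) - (-90496)*I*√7) + (21845 - 10090)) = 6006*((-24752 - (-90496)*I*√7) + 11755) = 6006*((-24752 + 90496*I*√7) + 11755) = 6006*(-12997 + 90496*I*√7) = -78059982 + 543518976*I*√7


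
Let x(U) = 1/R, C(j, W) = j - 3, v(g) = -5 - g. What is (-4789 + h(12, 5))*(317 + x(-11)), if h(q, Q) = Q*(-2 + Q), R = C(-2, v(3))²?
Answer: -37838724/25 ≈ -1.5135e+6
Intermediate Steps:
C(j, W) = -3 + j
R = 25 (R = (-3 - 2)² = (-5)² = 25)
x(U) = 1/25
(-4789 + h(12, 5))*(317 + x(-11)) = (-4789 + 5*(-2 + 5))*(317 + 1/25) = (-4789 + 5*3)*(7926/25) = (-4789 + 15)*(7926/25) = -4774*7926/25 = -37838724/25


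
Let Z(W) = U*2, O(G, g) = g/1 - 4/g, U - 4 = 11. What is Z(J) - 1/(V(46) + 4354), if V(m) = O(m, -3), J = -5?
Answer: 391707/13057 ≈ 30.000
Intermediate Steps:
U = 15 (U = 4 + 11 = 15)
O(G, g) = g - 4/g (O(G, g) = g*1 - 4/g = g - 4/g)
V(m) = -5/3 (V(m) = -3 - 4/(-3) = -3 - 4*(-1/3) = -3 + 4/3 = -5/3)
Z(W) = 30 (Z(W) = 15*2 = 30)
Z(J) - 1/(V(46) + 4354) = 30 - 1/(-5/3 + 4354) = 30 - 1/13057/3 = 30 - 1*3/13057 = 30 - 3/13057 = 391707/13057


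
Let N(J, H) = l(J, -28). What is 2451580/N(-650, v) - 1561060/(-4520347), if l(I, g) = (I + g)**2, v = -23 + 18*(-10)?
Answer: 2949896650825/519482797587 ≈ 5.6785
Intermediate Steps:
v = -203 (v = -23 - 180 = -203)
N(J, H) = (-28 + J)**2 (N(J, H) = (J - 28)**2 = (-28 + J)**2)
2451580/N(-650, v) - 1561060/(-4520347) = 2451580/((-28 - 650)**2) - 1561060/(-4520347) = 2451580/((-678)**2) - 1561060*(-1/4520347) = 2451580/459684 + 1561060/4520347 = 2451580*(1/459684) + 1561060/4520347 = 612895/114921 + 1561060/4520347 = 2949896650825/519482797587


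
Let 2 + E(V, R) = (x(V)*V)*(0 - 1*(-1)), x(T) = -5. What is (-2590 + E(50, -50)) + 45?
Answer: -2797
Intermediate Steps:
E(V, R) = -2 - 5*V (E(V, R) = -2 + (-5*V)*(0 - 1*(-1)) = -2 + (-5*V)*(0 + 1) = -2 - 5*V*1 = -2 - 5*V)
(-2590 + E(50, -50)) + 45 = (-2590 + (-2 - 5*50)) + 45 = (-2590 + (-2 - 250)) + 45 = (-2590 - 252) + 45 = -2842 + 45 = -2797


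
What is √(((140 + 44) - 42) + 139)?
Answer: √281 ≈ 16.763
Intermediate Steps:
√(((140 + 44) - 42) + 139) = √((184 - 42) + 139) = √(142 + 139) = √281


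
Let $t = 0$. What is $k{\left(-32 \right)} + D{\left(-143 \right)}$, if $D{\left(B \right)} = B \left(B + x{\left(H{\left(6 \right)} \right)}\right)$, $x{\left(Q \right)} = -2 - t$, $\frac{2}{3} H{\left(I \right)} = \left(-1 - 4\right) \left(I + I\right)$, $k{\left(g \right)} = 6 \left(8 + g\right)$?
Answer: $20591$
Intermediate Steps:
$k{\left(g \right)} = 48 + 6 g$
$H{\left(I \right)} = - 15 I$ ($H{\left(I \right)} = \frac{3 \left(-1 - 4\right) \left(I + I\right)}{2} = \frac{3 \left(- 5 \cdot 2 I\right)}{2} = \frac{3 \left(- 10 I\right)}{2} = - 15 I$)
$x{\left(Q \right)} = -2$ ($x{\left(Q \right)} = -2 - 0 = -2 + 0 = -2$)
$D{\left(B \right)} = B \left(-2 + B\right)$ ($D{\left(B \right)} = B \left(B - 2\right) = B \left(-2 + B\right)$)
$k{\left(-32 \right)} + D{\left(-143 \right)} = \left(48 + 6 \left(-32\right)\right) - 143 \left(-2 - 143\right) = \left(48 - 192\right) - -20735 = -144 + 20735 = 20591$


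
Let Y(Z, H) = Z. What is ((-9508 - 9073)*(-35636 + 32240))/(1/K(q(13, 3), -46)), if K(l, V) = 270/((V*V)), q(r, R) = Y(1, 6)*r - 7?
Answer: 4259322630/529 ≈ 8.0516e+6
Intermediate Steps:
q(r, R) = -7 + r (q(r, R) = 1*r - 7 = r - 7 = -7 + r)
K(l, V) = 270/V² (K(l, V) = 270/(V²) = 270/V²)
((-9508 - 9073)*(-35636 + 32240))/(1/K(q(13, 3), -46)) = ((-9508 - 9073)*(-35636 + 32240))/(1/(270/(-46)²)) = (-18581*(-3396))/(1/(270*(1/2116))) = 63101076/(1/(135/1058)) = 63101076/(1058/135) = 63101076*(135/1058) = 4259322630/529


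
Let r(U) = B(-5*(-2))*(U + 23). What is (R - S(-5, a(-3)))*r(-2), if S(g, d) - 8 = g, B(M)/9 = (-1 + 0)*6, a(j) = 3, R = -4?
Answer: 7938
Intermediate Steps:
B(M) = -54 (B(M) = 9*((-1 + 0)*6) = 9*(-1*6) = 9*(-6) = -54)
S(g, d) = 8 + g
r(U) = -1242 - 54*U (r(U) = -54*(U + 23) = -54*(23 + U) = -1242 - 54*U)
(R - S(-5, a(-3)))*r(-2) = (-4 - (8 - 5))*(-1242 - 54*(-2)) = (-4 - 1*3)*(-1242 + 108) = (-4 - 3)*(-1134) = -7*(-1134) = 7938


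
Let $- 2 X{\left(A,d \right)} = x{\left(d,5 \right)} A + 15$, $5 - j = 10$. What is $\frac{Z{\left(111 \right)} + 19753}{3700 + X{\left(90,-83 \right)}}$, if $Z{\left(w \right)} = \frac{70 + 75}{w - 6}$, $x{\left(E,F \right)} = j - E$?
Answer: $\frac{829684}{7665} \approx 108.24$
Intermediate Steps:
$j = -5$ ($j = 5 - 10 = -5$)
$x{\left(E,F \right)} = -5 - E$
$Z{\left(w \right)} = \frac{145}{-6 + w}$
$X{\left(A,d \right)} = - \frac{15}{2} - \frac{A \left(-5 - d\right)}{2}$ ($X{\left(A,d \right)} = - \frac{\left(-5 - d\right) A + 15}{2} = - \frac{A \left(-5 - d\right) + 15}{2} = - \frac{15 + A \left(-5 - d\right)}{2} = - \frac{15}{2} - \frac{A \left(-5 - d\right)}{2}$)
$\frac{Z{\left(111 \right)} + 19753}{3700 + X{\left(90,-83 \right)}} = \frac{\frac{145}{-6 + 111} + 19753}{3700 + \left(- \frac{15}{2} + \frac{1}{2} \cdot 90 \left(5 - 83\right)\right)} = \frac{\frac{145}{105} + 19753}{3700 + \left(- \frac{15}{2} + \frac{1}{2} \cdot 90 \left(-78\right)\right)} = \frac{145 \cdot \frac{1}{105} + 19753}{3700 - \frac{7035}{2}} = \frac{\frac{29}{21} + 19753}{3700 - \frac{7035}{2}} = \frac{414842}{21 \cdot \frac{365}{2}} = \frac{414842}{21} \cdot \frac{2}{365} = \frac{829684}{7665}$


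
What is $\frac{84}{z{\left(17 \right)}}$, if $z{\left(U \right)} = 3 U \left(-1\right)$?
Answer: $- \frac{28}{17} \approx -1.6471$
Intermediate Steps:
$z{\left(U \right)} = - 3 U$
$\frac{84}{z{\left(17 \right)}} = \frac{84}{\left(-3\right) 17} = \frac{84}{-51} = 84 \left(- \frac{1}{51}\right) = - \frac{28}{17}$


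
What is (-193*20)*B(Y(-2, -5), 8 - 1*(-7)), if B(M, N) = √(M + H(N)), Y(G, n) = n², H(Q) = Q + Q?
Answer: -3860*√55 ≈ -28627.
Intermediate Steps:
H(Q) = 2*Q
B(M, N) = √(M + 2*N)
(-193*20)*B(Y(-2, -5), 8 - 1*(-7)) = (-193*20)*√((-5)² + 2*(8 - 1*(-7))) = -3860*√(25 + 2*(8 + 7)) = -3860*√(25 + 2*15) = -3860*√(25 + 30) = -3860*√55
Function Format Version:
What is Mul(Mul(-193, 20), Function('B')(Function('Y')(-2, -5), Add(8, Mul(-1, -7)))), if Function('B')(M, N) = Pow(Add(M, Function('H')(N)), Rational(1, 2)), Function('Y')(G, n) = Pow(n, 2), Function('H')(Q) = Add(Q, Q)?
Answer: Mul(-3860, Pow(55, Rational(1, 2))) ≈ -28627.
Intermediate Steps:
Function('H')(Q) = Mul(2, Q)
Function('B')(M, N) = Pow(Add(M, Mul(2, N)), Rational(1, 2))
Mul(Mul(-193, 20), Function('B')(Function('Y')(-2, -5), Add(8, Mul(-1, -7)))) = Mul(Mul(-193, 20), Pow(Add(Pow(-5, 2), Mul(2, Add(8, Mul(-1, -7)))), Rational(1, 2))) = Mul(-3860, Pow(Add(25, Mul(2, Add(8, 7))), Rational(1, 2))) = Mul(-3860, Pow(Add(25, Mul(2, 15)), Rational(1, 2))) = Mul(-3860, Pow(Add(25, 30), Rational(1, 2))) = Mul(-3860, Pow(55, Rational(1, 2)))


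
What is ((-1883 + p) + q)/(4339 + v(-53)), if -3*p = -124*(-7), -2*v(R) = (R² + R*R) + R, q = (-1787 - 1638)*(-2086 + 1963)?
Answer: 2514616/9339 ≈ 269.26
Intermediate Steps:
q = 421275 (q = -3425*(-123) = 421275)
v(R) = -R² - R/2 (v(R) = -((R² + R*R) + R)/2 = -((R² + R²) + R)/2 = -(2*R² + R)/2 = -(R + 2*R²)/2 = -R² - R/2)
p = -868/3 (p = -(-124)*(-7)/3 = -⅓*868 = -868/3 ≈ -289.33)
((-1883 + p) + q)/(4339 + v(-53)) = ((-1883 - 868/3) + 421275)/(4339 - 1*(-53)*(½ - 53)) = (-6517/3 + 421275)/(4339 - 1*(-53)*(-105/2)) = 1257308/(3*(4339 - 5565/2)) = 1257308/(3*(3113/2)) = (1257308/3)*(2/3113) = 2514616/9339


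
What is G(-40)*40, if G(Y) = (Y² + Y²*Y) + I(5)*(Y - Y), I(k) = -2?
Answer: -2496000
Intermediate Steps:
G(Y) = Y² + Y³ (G(Y) = (Y² + Y²*Y) - 2*(Y - Y) = (Y² + Y³) - 2*0 = (Y² + Y³) + 0 = Y² + Y³)
G(-40)*40 = ((-40)²*(1 - 40))*40 = (1600*(-39))*40 = -62400*40 = -2496000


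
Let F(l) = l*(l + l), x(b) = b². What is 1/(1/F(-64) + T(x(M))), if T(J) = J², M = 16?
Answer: 8192/536870913 ≈ 1.5259e-5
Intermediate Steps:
F(l) = 2*l² (F(l) = l*(2*l) = 2*l²)
1/(1/F(-64) + T(x(M))) = 1/(1/(2*(-64)²) + (16²)²) = 1/(1/(2*4096) + 256²) = 1/(1/8192 + 65536) = 1/(536870913/8192) = 8192/536870913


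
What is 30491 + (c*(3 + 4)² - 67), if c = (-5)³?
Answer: 24299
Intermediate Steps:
c = -125
30491 + (c*(3 + 4)² - 67) = 30491 + (-125*(3 + 4)² - 67) = 30491 + (-125*7² - 67) = 30491 + (-125*49 - 67) = 30491 + (-6125 - 67) = 30491 - 6192 = 24299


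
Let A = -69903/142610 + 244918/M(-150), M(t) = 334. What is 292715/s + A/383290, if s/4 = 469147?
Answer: 169047859830438852/1070638587384027025 ≈ 0.15789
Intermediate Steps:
s = 1876588 (s = 4*469147 = 1876588)
A = 17452204189/23815870 (A = -69903/142610 + 244918/334 = -69903*1/142610 + 244918*(1/334) = -69903/142610 + 122459/167 = 17452204189/23815870 ≈ 732.80)
292715/s + A/383290 = 292715/1876588 + (17452204189/23815870)/383290 = 292715*(1/1876588) + (17452204189/23815870)*(1/383290) = 292715/1876588 + 17452204189/9128384812300 = 169047859830438852/1070638587384027025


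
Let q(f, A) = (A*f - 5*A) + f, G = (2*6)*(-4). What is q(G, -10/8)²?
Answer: 5329/16 ≈ 333.06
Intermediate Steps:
G = -48 (G = 12*(-4) = -48)
q(f, A) = f - 5*A + A*f (q(f, A) = (-5*A + A*f) + f = f - 5*A + A*f)
q(G, -10/8)² = (-48 - (-50)/8 - 10/8*(-48))² = (-48 - (-50)/8 - 10*⅛*(-48))² = (-48 - 5*(-5/4) - 5/4*(-48))² = (-48 + 25/4 + 60)² = (73/4)² = 5329/16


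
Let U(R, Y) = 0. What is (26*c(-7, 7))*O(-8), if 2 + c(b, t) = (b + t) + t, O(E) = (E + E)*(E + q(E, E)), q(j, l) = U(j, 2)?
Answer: 16640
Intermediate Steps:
q(j, l) = 0
O(E) = 2*E² (O(E) = (E + E)*(E + 0) = (2*E)*E = 2*E²)
c(b, t) = -2 + b + 2*t (c(b, t) = -2 + ((b + t) + t) = -2 + (b + 2*t) = -2 + b + 2*t)
(26*c(-7, 7))*O(-8) = (26*(-2 - 7 + 2*7))*(2*(-8)²) = (26*(-2 - 7 + 14))*(2*64) = (26*5)*128 = 130*128 = 16640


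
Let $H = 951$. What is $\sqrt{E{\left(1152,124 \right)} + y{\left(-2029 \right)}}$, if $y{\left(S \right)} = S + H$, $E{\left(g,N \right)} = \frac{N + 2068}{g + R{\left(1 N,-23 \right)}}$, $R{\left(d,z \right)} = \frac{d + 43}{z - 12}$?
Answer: $\frac{i \sqrt{1734939416742}}{40153} \approx 32.804 i$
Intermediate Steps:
$R{\left(d,z \right)} = \frac{43 + d}{-12 + z}$
$E{\left(g,N \right)} = \frac{2068 + N}{- \frac{43}{35} + g - \frac{N}{35}}$ ($E{\left(g,N \right)} = \frac{N + 2068}{g + \frac{43 + 1 N}{-12 - 23}} = \frac{2068 + N}{g + \frac{43 + N}{-35}} = \frac{2068 + N}{g - \frac{43 + N}{35}} = \frac{2068 + N}{g - \left(\frac{43}{35} + \frac{N}{35}\right)} = \frac{2068 + N}{- \frac{43}{35} + g - \frac{N}{35}}$)
$y{\left(S \right)} = 951 + S$ ($y{\left(S \right)} = S + 951 = 951 + S$)
$\sqrt{E{\left(1152,124 \right)} + y{\left(-2029 \right)}} = \sqrt{\frac{35 \left(2068 + 124\right)}{-43 - 124 + 35 \cdot 1152} + \left(951 - 2029\right)} = \sqrt{35 \frac{1}{-43 - 124 + 40320} \cdot 2192 - 1078} = \sqrt{35 \cdot \frac{1}{40153} \cdot 2192 - 1078} = \sqrt{\frac{76720}{40153} - 1078} = \sqrt{- \frac{43208214}{40153}} = \frac{i \sqrt{1734939416742}}{40153}$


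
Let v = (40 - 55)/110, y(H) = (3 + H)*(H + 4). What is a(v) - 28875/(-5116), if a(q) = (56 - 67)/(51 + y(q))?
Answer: 840138541/153679524 ≈ 5.4668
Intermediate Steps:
y(H) = (3 + H)*(4 + H)
v = -3/22 (v = -15*1/110 = -3/22 ≈ -0.13636)
a(q) = -11/(63 + q² + 7*q) (a(q) = (56 - 67)/(51 + (12 + q² + 7*q)) = -11/(63 + q² + 7*q))
a(v) - 28875/(-5116) = -11/(63 + (-3/22)² + 7*(-3/22)) - 28875/(-5116) = -11/(63 + 9/484 - 21/22) - 28875*(-1/5116) = -11/30039/484 + 28875/5116 = -11*484/30039 + 28875/5116 = -5324/30039 + 28875/5116 = 840138541/153679524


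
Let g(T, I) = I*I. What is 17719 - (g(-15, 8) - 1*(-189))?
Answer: 17466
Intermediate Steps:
g(T, I) = I²
17719 - (g(-15, 8) - 1*(-189)) = 17719 - (8² - 1*(-189)) = 17719 - (64 + 189) = 17719 - 1*253 = 17719 - 253 = 17466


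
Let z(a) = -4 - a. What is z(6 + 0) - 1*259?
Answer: -269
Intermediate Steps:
z(6 + 0) - 1*259 = (-4 - (6 + 0)) - 1*259 = (-4 - 1*6) - 259 = (-4 - 6) - 259 = -10 - 259 = -269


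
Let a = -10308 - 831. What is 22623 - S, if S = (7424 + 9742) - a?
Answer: -5682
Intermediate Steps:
a = -11139
S = 28305 (S = (7424 + 9742) - 1*(-11139) = 17166 + 11139 = 28305)
22623 - S = 22623 - 1*28305 = 22623 - 28305 = -5682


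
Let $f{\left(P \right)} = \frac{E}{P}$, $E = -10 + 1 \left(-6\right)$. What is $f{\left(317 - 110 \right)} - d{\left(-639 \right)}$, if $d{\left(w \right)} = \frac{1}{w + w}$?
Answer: $- \frac{2249}{29394} \approx -0.076512$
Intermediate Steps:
$d{\left(w \right)} = \frac{1}{2 w}$
$E = -16$ ($E = -10 - 6 = -16$)
$f{\left(P \right)} = - \frac{16}{P}$
$f{\left(317 - 110 \right)} - d{\left(-639 \right)} = - \frac{16}{317 - 110} - \frac{1}{2 \left(-639\right)} = - \frac{16}{207} - \frac{1}{2} \left(- \frac{1}{639}\right) = \left(-16\right) \frac{1}{207} - - \frac{1}{1278} = - \frac{16}{207} + \frac{1}{1278} = - \frac{2249}{29394}$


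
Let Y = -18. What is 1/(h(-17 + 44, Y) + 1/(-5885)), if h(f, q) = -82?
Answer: -5885/482571 ≈ -0.012195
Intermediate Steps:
1/(h(-17 + 44, Y) + 1/(-5885)) = 1/(-82 + 1/(-5885)) = 1/(-82 - 1/5885) = 1/(-482571/5885) = -5885/482571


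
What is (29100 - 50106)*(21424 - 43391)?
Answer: 461438802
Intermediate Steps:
(29100 - 50106)*(21424 - 43391) = -21006*(-21967) = 461438802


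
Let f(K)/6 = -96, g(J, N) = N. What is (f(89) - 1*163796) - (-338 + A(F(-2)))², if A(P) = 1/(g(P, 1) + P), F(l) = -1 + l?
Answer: -1115817/4 ≈ -2.7895e+5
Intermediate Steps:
f(K) = -576 (f(K) = 6*(-96) = -576)
A(P) = 1/(1 + P)
(f(89) - 1*163796) - (-338 + A(F(-2)))² = (-576 - 1*163796) - (-338 + 1/(1 + (-1 - 2)))² = (-576 - 163796) - (-338 + 1/(1 - 3))² = -164372 - (-338 + 1/(-2))² = -164372 - (-338 - ½)² = -164372 - (-677/2)² = -164372 - 1*458329/4 = -164372 - 458329/4 = -1115817/4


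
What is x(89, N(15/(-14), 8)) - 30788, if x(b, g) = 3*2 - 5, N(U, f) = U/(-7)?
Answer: -30787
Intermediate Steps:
N(U, f) = -U/7 (N(U, f) = U*(-⅐) = -U/7)
x(b, g) = 1 (x(b, g) = 6 - 5 = 1)
x(89, N(15/(-14), 8)) - 30788 = 1 - 30788 = -30787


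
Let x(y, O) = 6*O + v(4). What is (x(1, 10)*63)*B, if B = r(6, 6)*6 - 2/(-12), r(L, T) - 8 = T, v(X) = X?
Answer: 339360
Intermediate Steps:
r(L, T) = 8 + T
x(y, O) = 4 + 6*O (x(y, O) = 6*O + 4 = 4 + 6*O)
B = 505/6 (B = (8 + 6)*6 - 2/(-12) = 14*6 - 2*(-1)/12 = 84 - 1*(-1/6) = 84 + 1/6 = 505/6 ≈ 84.167)
(x(1, 10)*63)*B = ((4 + 6*10)*63)*(505/6) = ((4 + 60)*63)*(505/6) = (64*63)*(505/6) = 4032*(505/6) = 339360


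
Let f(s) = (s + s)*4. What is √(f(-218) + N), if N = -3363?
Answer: I*√5107 ≈ 71.463*I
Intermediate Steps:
f(s) = 8*s (f(s) = (2*s)*4 = 8*s)
√(f(-218) + N) = √(8*(-218) - 3363) = √(-1744 - 3363) = √(-5107) = I*√5107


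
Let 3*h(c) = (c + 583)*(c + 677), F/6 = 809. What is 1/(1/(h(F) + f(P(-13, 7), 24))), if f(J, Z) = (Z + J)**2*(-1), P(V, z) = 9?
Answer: 30068780/3 ≈ 1.0023e+7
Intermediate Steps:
F = 4854 (F = 6*809 = 4854)
f(J, Z) = -(J + Z)**2 (f(J, Z) = (J + Z)**2*(-1) = -(J + Z)**2)
h(c) = (583 + c)*(677 + c)/3 (h(c) = ((c + 583)*(c + 677))/3 = ((583 + c)*(677 + c))/3 = (583 + c)*(677 + c)/3)
1/(1/(h(F) + f(P(-13, 7), 24))) = 1/(1/((394691/3 + 420*4854 + (1/3)*4854**2) - (9 + 24)**2)) = 1/(1/((394691/3 + 2038680 + (1/3)*23561316) - 1*33**2)) = 1/(1/((394691/3 + 2038680 + 7853772) - 1*1089)) = 1/(1/(30072047/3 - 1089)) = 1/(1/(30068780/3)) = 1/(3/30068780) = 30068780/3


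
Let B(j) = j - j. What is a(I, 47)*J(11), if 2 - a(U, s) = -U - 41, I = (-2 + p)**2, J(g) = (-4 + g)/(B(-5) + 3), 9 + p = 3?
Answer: 749/3 ≈ 249.67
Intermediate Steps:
B(j) = 0
p = -6 (p = -9 + 3 = -6)
J(g) = -4/3 + g/3 (J(g) = (-4 + g)/(0 + 3) = (-4 + g)/3 = (-4 + g)*(1/3) = -4/3 + g/3)
I = 64 (I = (-2 - 6)**2 = (-8)**2 = 64)
a(U, s) = 43 + U (a(U, s) = 2 - (-U - 41) = 2 - (-41 - U) = 2 + (41 + U) = 43 + U)
a(I, 47)*J(11) = (43 + 64)*(-4/3 + (1/3)*11) = 107*(-4/3 + 11/3) = 107*(7/3) = 749/3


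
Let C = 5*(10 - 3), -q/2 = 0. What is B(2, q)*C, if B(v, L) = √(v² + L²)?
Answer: 70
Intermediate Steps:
q = 0 (q = -2*0 = 0)
B(v, L) = √(L² + v²)
C = 35 (C = 5*7 = 35)
B(2, q)*C = √(0² + 2²)*35 = √(0 + 4)*35 = √4*35 = 2*35 = 70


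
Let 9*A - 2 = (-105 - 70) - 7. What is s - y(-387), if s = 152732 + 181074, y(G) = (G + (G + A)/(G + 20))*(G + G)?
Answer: 12891374/367 ≈ 35126.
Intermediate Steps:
A = -20 (A = 2/9 + ((-105 - 70) - 7)/9 = 2/9 + (-175 - 7)/9 = 2/9 + (1/9)*(-182) = 2/9 - 182/9 = -20)
y(G) = 2*G*(G + (-20 + G)/(20 + G)) (y(G) = (G + (G - 20)/(G + 20))*(G + G) = (G + (-20 + G)/(20 + G))*(2*G) = 2*G*(G + (-20 + G)/(20 + G)))
s = 333806
s - y(-387) = 333806 - 2*(-387)*(-20 + (-387)**2 + 21*(-387))/(20 - 387) = 333806 - 2*(-387)*(-20 + 149769 - 8127)/(-367) = 333806 - 2*(-387)*(-1)*141622/367 = 333806 - 1*109615428/367 = 333806 - 109615428/367 = 12891374/367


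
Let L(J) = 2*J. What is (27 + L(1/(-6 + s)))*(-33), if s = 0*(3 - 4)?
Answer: -880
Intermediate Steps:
s = 0 (s = 0*(-1) = 0)
(27 + L(1/(-6 + s)))*(-33) = (27 + 2/(-6 + 0))*(-33) = (27 + 2/(-6))*(-33) = (27 + 2*(-1/6))*(-33) = (27 - 1/3)*(-33) = (80/3)*(-33) = -880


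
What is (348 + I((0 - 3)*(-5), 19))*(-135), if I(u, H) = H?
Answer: -49545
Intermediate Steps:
(348 + I((0 - 3)*(-5), 19))*(-135) = (348 + 19)*(-135) = 367*(-135) = -49545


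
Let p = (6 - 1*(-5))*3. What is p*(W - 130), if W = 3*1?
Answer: -4191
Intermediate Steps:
p = 33 (p = (6 + 5)*3 = 11*3 = 33)
W = 3
p*(W - 130) = 33*(3 - 130) = 33*(-127) = -4191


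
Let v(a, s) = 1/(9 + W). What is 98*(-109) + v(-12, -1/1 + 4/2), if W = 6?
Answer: -160229/15 ≈ -10682.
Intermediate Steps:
v(a, s) = 1/15 (v(a, s) = 1/(9 + 6) = 1/15)
98*(-109) + v(-12, -1/1 + 4/2) = 98*(-109) + 1/15 = -10682 + 1/15 = -160229/15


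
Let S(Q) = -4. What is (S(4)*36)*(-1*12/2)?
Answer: 864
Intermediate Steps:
(S(4)*36)*(-1*12/2) = (-4*36)*(-1*12/2) = -(-1728)/2 = -144*(-6) = 864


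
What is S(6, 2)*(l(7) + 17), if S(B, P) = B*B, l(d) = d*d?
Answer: 2376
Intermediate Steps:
l(d) = d²
S(B, P) = B²
S(6, 2)*(l(7) + 17) = 6²*(7² + 17) = 36*(49 + 17) = 36*66 = 2376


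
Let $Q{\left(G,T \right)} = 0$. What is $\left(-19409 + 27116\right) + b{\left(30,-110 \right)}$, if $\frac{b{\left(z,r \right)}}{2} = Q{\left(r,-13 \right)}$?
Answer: $7707$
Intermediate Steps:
$b{\left(z,r \right)} = 0$ ($b{\left(z,r \right)} = 2 \cdot 0 = 0$)
$\left(-19409 + 27116\right) + b{\left(30,-110 \right)} = \left(-19409 + 27116\right) + 0 = 7707 + 0 = 7707$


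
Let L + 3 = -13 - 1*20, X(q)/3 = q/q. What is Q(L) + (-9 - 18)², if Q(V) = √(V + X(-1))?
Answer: 729 + I*√33 ≈ 729.0 + 5.7446*I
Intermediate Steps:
X(q) = 3 (X(q) = 3*(q/q) = 3*1 = 3)
L = -36 (L = -3 + (-13 - 1*20) = -3 + (-13 - 20) = -3 - 33 = -36)
Q(V) = √(3 + V) (Q(V) = √(V + 3) = √(3 + V))
Q(L) + (-9 - 18)² = √(3 - 36) + (-9 - 18)² = √(-33) + (-27)² = I*√33 + 729 = 729 + I*√33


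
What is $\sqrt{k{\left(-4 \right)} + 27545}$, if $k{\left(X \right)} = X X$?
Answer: $\sqrt{27561} \approx 166.02$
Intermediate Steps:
$k{\left(X \right)} = X^{2}$
$\sqrt{k{\left(-4 \right)} + 27545} = \sqrt{\left(-4\right)^{2} + 27545} = \sqrt{16 + 27545} = \sqrt{27561}$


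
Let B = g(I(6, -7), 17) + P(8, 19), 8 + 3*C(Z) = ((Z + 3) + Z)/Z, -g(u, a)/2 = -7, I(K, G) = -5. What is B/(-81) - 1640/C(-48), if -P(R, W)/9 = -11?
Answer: 6365359/7857 ≈ 810.15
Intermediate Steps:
g(u, a) = 14 (g(u, a) = -2*(-7) = 14)
C(Z) = -8/3 + (3 + 2*Z)/(3*Z) (C(Z) = -8/3 + (((Z + 3) + Z)/Z)/3 = -8/3 + (((3 + Z) + Z)/Z)/3 = -8/3 + ((3 + 2*Z)/Z)/3 = -8/3 + (3 + 2*Z)/(3*Z))
P(R, W) = 99 (P(R, W) = -9*(-11) = 99)
B = 113 (B = 14 + 99 = 113)
B/(-81) - 1640/C(-48) = 113/(-81) - 1640/(-2 + 1/(-48)) = 113*(-1/81) - 1640/(-2 - 1/48) = -113/81 - 1640/(-97/48) = -113/81 - 1640*(-48/97) = -113/81 + 78720/97 = 6365359/7857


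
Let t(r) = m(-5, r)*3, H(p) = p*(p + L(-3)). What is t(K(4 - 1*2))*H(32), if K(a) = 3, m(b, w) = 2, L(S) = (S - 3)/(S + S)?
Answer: 6336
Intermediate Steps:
L(S) = (-3 + S)/(2*S) (L(S) = (-3 + S)/((2*S)) = (-3 + S)*(1/(2*S)) = (-3 + S)/(2*S))
H(p) = p*(1 + p) (H(p) = p*(p + (½)*(-3 - 3)/(-3)) = p*(p + (½)*(-⅓)*(-6)) = p*(p + 1) = p*(1 + p))
t(r) = 6 (t(r) = 2*3 = 6)
t(K(4 - 1*2))*H(32) = 6*(32*(1 + 32)) = 6*(32*33) = 6*1056 = 6336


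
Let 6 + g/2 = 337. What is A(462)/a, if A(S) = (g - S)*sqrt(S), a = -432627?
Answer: -200*sqrt(462)/432627 ≈ -0.0099366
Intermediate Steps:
g = 662 (g = -12 + 2*337 = -12 + 674 = 662)
A(S) = sqrt(S)*(662 - S) (A(S) = (662 - S)*sqrt(S) = sqrt(S)*(662 - S))
A(462)/a = (sqrt(462)*(662 - 1*462))/(-432627) = (sqrt(462)*(662 - 462))*(-1/432627) = (sqrt(462)*200)*(-1/432627) = (200*sqrt(462))*(-1/432627) = -200*sqrt(462)/432627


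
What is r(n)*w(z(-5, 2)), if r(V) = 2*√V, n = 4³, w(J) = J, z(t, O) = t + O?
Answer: -48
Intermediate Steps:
z(t, O) = O + t
n = 64
r(n)*w(z(-5, 2)) = (2*√64)*(2 - 5) = (2*8)*(-3) = 16*(-3) = -48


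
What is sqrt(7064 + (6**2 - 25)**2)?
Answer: sqrt(7185) ≈ 84.764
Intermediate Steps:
sqrt(7064 + (6**2 - 25)**2) = sqrt(7064 + (36 - 25)**2) = sqrt(7064 + 11**2) = sqrt(7064 + 121) = sqrt(7185)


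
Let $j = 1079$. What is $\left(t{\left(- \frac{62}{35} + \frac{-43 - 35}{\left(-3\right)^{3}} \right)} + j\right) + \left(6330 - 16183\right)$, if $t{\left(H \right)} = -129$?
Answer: $-8903$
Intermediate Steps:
$\left(t{\left(- \frac{62}{35} + \frac{-43 - 35}{\left(-3\right)^{3}} \right)} + j\right) + \left(6330 - 16183\right) = \left(-129 + 1079\right) + \left(6330 - 16183\right) = 950 + \left(6330 - 16183\right) = 950 - 9853 = -8903$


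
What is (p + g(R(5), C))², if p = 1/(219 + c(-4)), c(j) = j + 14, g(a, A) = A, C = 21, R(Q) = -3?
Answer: 23136100/52441 ≈ 441.18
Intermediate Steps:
c(j) = 14 + j
p = 1/229 (p = 1/(219 + (14 - 4)) = 1/(219 + 10) = 1/229 ≈ 0.0043668)
(p + g(R(5), C))² = (1/229 + 21)² = (4810/229)² = 23136100/52441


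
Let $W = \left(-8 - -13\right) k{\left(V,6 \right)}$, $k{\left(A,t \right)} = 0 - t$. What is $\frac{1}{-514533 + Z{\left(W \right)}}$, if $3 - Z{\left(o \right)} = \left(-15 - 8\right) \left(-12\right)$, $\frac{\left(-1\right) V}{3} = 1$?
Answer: $- \frac{1}{514806} \approx -1.9425 \cdot 10^{-6}$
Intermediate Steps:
$V = -3$ ($V = \left(-3\right) 1 = -3$)
$k{\left(A,t \right)} = - t$
$W = -30$ ($W = \left(-8 - -13\right) \left(\left(-1\right) 6\right) = \left(-8 + 13\right) \left(-6\right) = 5 \left(-6\right) = -30$)
$Z{\left(o \right)} = -273$ ($Z{\left(o \right)} = 3 - \left(-15 - 8\right) \left(-12\right) = 3 - \left(-23\right) \left(-12\right) = 3 - 276 = -273$)
$\frac{1}{-514533 + Z{\left(W \right)}} = \frac{1}{-514533 - 273} = \frac{1}{-514806} = - \frac{1}{514806}$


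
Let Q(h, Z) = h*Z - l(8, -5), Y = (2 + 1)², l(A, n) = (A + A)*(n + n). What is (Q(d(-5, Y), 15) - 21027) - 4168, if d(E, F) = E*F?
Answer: -25710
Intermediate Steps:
l(A, n) = 4*A*n (l(A, n) = (2*A)*(2*n) = 4*A*n)
Y = 9 (Y = 3² = 9)
Q(h, Z) = 160 + Z*h (Q(h, Z) = h*Z - 4*8*(-5) = Z*h - 1*(-160) = Z*h + 160 = 160 + Z*h)
(Q(d(-5, Y), 15) - 21027) - 4168 = ((160 + 15*(-5*9)) - 21027) - 4168 = ((160 + 15*(-45)) - 21027) - 4168 = ((160 - 675) - 21027) - 4168 = (-515 - 21027) - 4168 = -21542 - 4168 = -25710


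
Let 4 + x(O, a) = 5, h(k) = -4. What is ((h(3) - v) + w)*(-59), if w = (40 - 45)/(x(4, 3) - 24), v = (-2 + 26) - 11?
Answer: 22774/23 ≈ 990.17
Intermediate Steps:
x(O, a) = 1 (x(O, a) = -4 + 5 = 1)
v = 13 (v = 24 - 11 = 13)
w = 5/23 (w = (40 - 45)/(1 - 24) = -5/(-23) = -5*(-1/23) = 5/23 ≈ 0.21739)
((h(3) - v) + w)*(-59) = ((-4 - 1*13) + 5/23)*(-59) = ((-4 - 13) + 5/23)*(-59) = (-17 + 5/23)*(-59) = -386/23*(-59) = 22774/23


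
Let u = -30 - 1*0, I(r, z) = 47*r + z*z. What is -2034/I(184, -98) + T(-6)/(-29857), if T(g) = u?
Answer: -3343421/30274998 ≈ -0.11044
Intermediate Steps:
I(r, z) = z**2 + 47*r (I(r, z) = 47*r + z**2 = z**2 + 47*r)
u = -30 (u = -30 + 0 = -30)
T(g) = -30
-2034/I(184, -98) + T(-6)/(-29857) = -2034/((-98)**2 + 47*184) - 30/(-29857) = -2034/(9604 + 8648) - 30*(-1/29857) = -2034/18252 + 30/29857 = -2034*1/18252 + 30/29857 = -113/1014 + 30/29857 = -3343421/30274998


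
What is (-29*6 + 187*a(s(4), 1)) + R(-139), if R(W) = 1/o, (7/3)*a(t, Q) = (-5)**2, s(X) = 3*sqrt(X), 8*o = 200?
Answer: 320182/175 ≈ 1829.6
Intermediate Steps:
o = 25 (o = (1/8)*200 = 25)
a(t, Q) = 75/7 (a(t, Q) = (3/7)*(-5)**2 = (3/7)*25 = 75/7)
R(W) = 1/25
(-29*6 + 187*a(s(4), 1)) + R(-139) = (-29*6 + 187*(75/7)) + 1/25 = (-174 + 14025/7) + 1/25 = 12807/7 + 1/25 = 320182/175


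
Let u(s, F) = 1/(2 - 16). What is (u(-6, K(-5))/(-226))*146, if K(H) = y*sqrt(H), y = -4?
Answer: 73/1582 ≈ 0.046144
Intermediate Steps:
K(H) = -4*sqrt(H)
u(s, F) = -1/14 (u(s, F) = 1/(-14) = -1/14)
(u(-6, K(-5))/(-226))*146 = -1/14/(-226)*146 = -1/14*(-1/226)*146 = (1/3164)*146 = 73/1582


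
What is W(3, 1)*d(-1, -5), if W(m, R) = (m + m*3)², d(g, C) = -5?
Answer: -720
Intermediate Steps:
W(m, R) = 16*m² (W(m, R) = (m + 3*m)² = (4*m)² = 16*m²)
W(3, 1)*d(-1, -5) = (16*3²)*(-5) = (16*9)*(-5) = 144*(-5) = -720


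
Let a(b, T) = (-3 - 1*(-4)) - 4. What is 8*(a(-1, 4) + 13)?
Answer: 80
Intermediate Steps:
a(b, T) = -3 (a(b, T) = (-3 + 4) - 4 = 1 - 4 = -3)
8*(a(-1, 4) + 13) = 8*(-3 + 13) = 8*10 = 80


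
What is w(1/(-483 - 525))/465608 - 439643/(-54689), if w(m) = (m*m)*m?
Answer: 209653536550925740639/26079665229364690944 ≈ 8.0390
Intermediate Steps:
w(m) = m**3 (w(m) = m**2*m = m**3)
w(1/(-483 - 525))/465608 - 439643/(-54689) = (1/(-483 - 525))**3/465608 - 439643/(-54689) = (1/(-1008))**3*(1/465608) - 439643*(-1/54689) = (-1/1008)**3*(1/465608) + 439643/54689 = -1/1024192512*1/465608 + 439643/54689 = -1/476872227127296 + 439643/54689 = 209653536550925740639/26079665229364690944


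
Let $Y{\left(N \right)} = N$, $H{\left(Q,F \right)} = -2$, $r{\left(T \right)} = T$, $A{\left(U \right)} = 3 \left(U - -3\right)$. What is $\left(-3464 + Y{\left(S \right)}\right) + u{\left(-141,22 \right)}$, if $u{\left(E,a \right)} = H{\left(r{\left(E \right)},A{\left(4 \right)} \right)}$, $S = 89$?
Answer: $-3377$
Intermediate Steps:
$A{\left(U \right)} = 9 + 3 U$ ($A{\left(U \right)} = 3 \left(U + 3\right) = 3 \left(3 + U\right) = 9 + 3 U$)
$u{\left(E,a \right)} = -2$
$\left(-3464 + Y{\left(S \right)}\right) + u{\left(-141,22 \right)} = \left(-3464 + 89\right) - 2 = -3375 - 2 = -3377$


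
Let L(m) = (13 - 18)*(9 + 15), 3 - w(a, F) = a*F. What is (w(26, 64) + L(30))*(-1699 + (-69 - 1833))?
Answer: 6413381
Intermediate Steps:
w(a, F) = 3 - F*a (w(a, F) = 3 - a*F = 3 - F*a)
L(m) = -120 (L(m) = -5*24 = -120)
(w(26, 64) + L(30))*(-1699 + (-69 - 1833)) = ((3 - 1*64*26) - 120)*(-1699 + (-69 - 1833)) = ((3 - 1664) - 120)*(-1699 - 1902) = (-1661 - 120)*(-3601) = -1781*(-3601) = 6413381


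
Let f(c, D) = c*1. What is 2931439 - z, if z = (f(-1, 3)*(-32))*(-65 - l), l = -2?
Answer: 2933455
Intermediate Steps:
f(c, D) = c
z = -2016 (z = (-1*(-32))*(-65 - 1*(-2)) = 32*(-65 + 2) = 32*(-63) = -2016)
2931439 - z = 2931439 - 1*(-2016) = 2931439 + 2016 = 2933455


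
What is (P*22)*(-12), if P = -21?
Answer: 5544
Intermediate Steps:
(P*22)*(-12) = -21*22*(-12) = -462*(-12) = 5544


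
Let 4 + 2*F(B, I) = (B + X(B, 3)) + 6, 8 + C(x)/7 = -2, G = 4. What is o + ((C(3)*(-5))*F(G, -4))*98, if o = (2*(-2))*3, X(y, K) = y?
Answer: 171488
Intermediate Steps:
C(x) = -70 (C(x) = -56 + 7*(-2) = -56 - 14 = -70)
F(B, I) = 1 + B (F(B, I) = -2 + ((B + B) + 6)/2 = -2 + (2*B + 6)/2 = -2 + (6 + 2*B)/2 = -2 + (3 + B) = 1 + B)
o = -12 (o = -4*3 = -12)
o + ((C(3)*(-5))*F(G, -4))*98 = -12 + ((-70*(-5))*(1 + 4))*98 = -12 + (350*5)*98 = -12 + 1750*98 = -12 + 171500 = 171488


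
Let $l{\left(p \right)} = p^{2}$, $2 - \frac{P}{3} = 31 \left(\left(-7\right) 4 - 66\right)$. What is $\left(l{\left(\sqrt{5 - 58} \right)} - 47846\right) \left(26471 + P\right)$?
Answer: $-1686954881$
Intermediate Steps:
$P = 8748$ ($P = 6 - 3 \cdot 31 \left(\left(-7\right) 4 - 66\right) = 6 - 3 \cdot 31 \left(-28 - 66\right) = 6 - 3 \cdot 31 \left(-94\right) = 6 - -8742 = 6 + 8742 = 8748$)
$\left(l{\left(\sqrt{5 - 58} \right)} - 47846\right) \left(26471 + P\right) = \left(\left(\sqrt{5 - 58}\right)^{2} - 47846\right) \left(26471 + 8748\right) = \left(\left(\sqrt{-53}\right)^{2} - 47846\right) 35219 = \left(\left(i \sqrt{53}\right)^{2} - 47846\right) 35219 = \left(-53 - 47846\right) 35219 = \left(-47899\right) 35219 = -1686954881$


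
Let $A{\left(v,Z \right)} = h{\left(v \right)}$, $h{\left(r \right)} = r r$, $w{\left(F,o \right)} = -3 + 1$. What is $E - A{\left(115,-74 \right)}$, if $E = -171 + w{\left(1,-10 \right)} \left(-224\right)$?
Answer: $-12948$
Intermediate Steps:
$w{\left(F,o \right)} = -2$
$h{\left(r \right)} = r^{2}$
$A{\left(v,Z \right)} = v^{2}$
$E = 277$ ($E = -171 - -448 = -171 + 448 = 277$)
$E - A{\left(115,-74 \right)} = 277 - 115^{2} = 277 - 13225 = -12948$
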